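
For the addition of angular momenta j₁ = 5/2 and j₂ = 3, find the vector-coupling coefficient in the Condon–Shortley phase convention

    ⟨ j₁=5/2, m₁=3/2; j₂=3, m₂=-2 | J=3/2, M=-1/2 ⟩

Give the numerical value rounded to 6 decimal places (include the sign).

−√(1/21) = -0.218218

√[4·4!1!2!/8! · 4!1!1!5!1!2!] = √(192/7)
  +(−1)^0/∏(0,4,1,1,0,1)! = 1/24  (running 1/24)
  +(−1)^1/∏(1,3,0,0,1,2)! = -1/12  (running -1/24)
⟨..|..⟩ = √(192/7)·(-1/24) = -0.218218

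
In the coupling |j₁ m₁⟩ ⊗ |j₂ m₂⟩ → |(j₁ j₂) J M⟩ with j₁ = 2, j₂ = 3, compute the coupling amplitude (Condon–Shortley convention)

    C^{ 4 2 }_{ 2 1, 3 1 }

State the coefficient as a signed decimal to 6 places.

triangle: 1!×3!×5!/10! = 720/3628800
(j±m)!: 3!×1!×4!×2!×6!×2! = 414720
prefactor² = (2J+1)×Δ×N² = 5184/7
  k=0: +1/(0!×1!×1!×4!×2!×1!) = 1/48
  k=1: −1/(1!×0!×0!×3!×3!×2!) = -1/72
Σ = 1/144  ⇒  CG² = 5184/7×1/144² = 1/28
CG = +√(1/28) = +0.188982

+√(1/28) = +0.188982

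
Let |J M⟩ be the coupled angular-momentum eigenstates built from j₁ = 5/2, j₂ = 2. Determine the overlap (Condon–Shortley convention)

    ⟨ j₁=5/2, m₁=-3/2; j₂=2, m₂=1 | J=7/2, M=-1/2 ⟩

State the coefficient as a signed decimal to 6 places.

-0.619780  (= −√(121/315))

j₁+j₂−J=1  J+j₁−j₂=4  J−j₁+j₂=3  j₁+j₂+J+1=9
(j₁±m₁, j₂±m₂, J±M) = (1,4,3,1,3,4)
P² = 2304/35
sum k=0..1:
  [0] +1/144 = 1/144
  [1] −1/12 = -1/12
S = -11/144
C² = P²·S² = 121/315 ; C = -0.619780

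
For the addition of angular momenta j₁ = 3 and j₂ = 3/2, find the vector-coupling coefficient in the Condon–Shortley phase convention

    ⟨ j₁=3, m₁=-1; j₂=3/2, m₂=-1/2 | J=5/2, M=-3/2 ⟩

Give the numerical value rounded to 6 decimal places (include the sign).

-0.591608  (= −√(7/20))

√[6·2!4!1!/8! · 2!4!1!2!1!4!] = √(576/35)
  +(−1)^0/∏(0,2,4,1,0,0)! = 1/48  (running 1/48)
  +(−1)^1/∏(1,1,3,0,1,1)! = -1/6  (running -7/48)
⟨..|..⟩ = √(576/35)·(-7/48) = -0.591608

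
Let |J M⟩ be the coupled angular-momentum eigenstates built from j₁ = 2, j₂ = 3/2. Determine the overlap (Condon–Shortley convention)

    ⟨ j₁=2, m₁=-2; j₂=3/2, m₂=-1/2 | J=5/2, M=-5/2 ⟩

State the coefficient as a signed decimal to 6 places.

triangle: 1!·3!·2!/7! = 12/5040
(j±m)!: 0!·4!·1!·2!·0!·5! = 5760
prefactor² = (2J+1)·Δ·N² = 576/7
  k=1: −1/(1!·0!·3!·0!·0!·2!) = -1/12
Σ = -1/12  ⇒  CG² = 576/7·(-1/12)² = 4/7
CG = −√(4/7) = -0.755929

-0.755929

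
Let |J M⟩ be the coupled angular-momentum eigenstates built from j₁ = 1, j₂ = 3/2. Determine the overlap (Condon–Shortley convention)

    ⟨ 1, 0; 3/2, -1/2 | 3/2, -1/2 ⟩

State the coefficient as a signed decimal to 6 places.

√[4·1!1!2!/5! · 1!1!1!2!1!2!] = √(4/15)
  +(−1)^0/∏(0,1,1,1,0,1)! = 1  (running 1)
  +(−1)^1/∏(1,0,0,0,1,2)! = -1/2  (running 1/2)
⟨..|..⟩ = √(4/15)·(1/2) = +0.258199

+√(1/15) = +0.258199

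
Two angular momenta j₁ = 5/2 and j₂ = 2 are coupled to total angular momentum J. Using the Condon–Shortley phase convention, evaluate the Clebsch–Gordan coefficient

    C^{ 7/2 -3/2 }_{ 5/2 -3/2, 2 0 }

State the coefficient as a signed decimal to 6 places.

−√(2/7) = -0.534522

j₁+j₂−J=1  J+j₁−j₂=4  J−j₁+j₂=3  j₁+j₂+J+1=9
(j₁±m₁, j₂±m₂, J±M) = (1,4,2,2,2,5)
P² = 512/7
sum k=0..1:
  [0] +1/48 = 1/48
  [1] −1/12 = -1/12
S = -1/16
C² = P²·S² = 2/7 ; C = -0.534522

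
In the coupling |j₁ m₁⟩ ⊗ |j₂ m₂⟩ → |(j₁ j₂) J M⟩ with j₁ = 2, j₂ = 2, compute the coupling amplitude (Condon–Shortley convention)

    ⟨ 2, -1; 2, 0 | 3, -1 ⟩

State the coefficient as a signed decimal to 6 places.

-0.447214

j₁+j₂−J=1  J+j₁−j₂=3  J−j₁+j₂=3  j₁+j₂+J+1=8
(j₁±m₁, j₂±m₂, J±M) = (1,3,2,2,2,4)
P² = 36/5
sum k=0..1:
  [0] +1/12 = 1/12
  [1] −1/4 = -1/4
S = -1/6
C² = P²·S² = 1/5 ; C = -0.447214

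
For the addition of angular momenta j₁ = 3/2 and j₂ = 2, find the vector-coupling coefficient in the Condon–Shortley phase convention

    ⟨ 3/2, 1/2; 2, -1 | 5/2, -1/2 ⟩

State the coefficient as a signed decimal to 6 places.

+0.597614

√[6·1!2!3!/7! · 2!1!1!3!2!3!] = √(72/35)
  +(−1)^0/∏(0,1,1,1,1,2)! = 1/2  (running 1/2)
  +(−1)^1/∏(1,0,0,0,2,3)! = -1/12  (running 5/12)
⟨..|..⟩ = √(72/35)·(5/12) = +0.597614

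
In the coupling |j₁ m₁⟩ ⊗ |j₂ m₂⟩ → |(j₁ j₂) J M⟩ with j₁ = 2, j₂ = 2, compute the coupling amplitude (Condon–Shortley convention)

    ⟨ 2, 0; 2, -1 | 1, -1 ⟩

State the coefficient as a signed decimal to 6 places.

√[3·3!1!1!/6! · 2!2!1!3!0!2!] = √(6/5)
  +(−1)^1/∏(1,2,1,0,0,1)! = -1/2  (running -1/2)
⟨..|..⟩ = √(6/5)·(-1/2) = -0.547723

-0.547723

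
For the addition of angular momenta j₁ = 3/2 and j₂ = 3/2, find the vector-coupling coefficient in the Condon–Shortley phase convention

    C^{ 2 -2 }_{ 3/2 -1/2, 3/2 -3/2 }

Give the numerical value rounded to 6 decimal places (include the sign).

j₁+j₂−J=1  J+j₁−j₂=2  J−j₁+j₂=2  j₁+j₂+J+1=6
(j₁±m₁, j₂±m₂, J±M) = (1,2,0,3,0,4)
P² = 8
sum k=0..0:
  [0] +1/4 = 1/4
S = 1/4
C² = P²·S² = 1/2 ; C = +0.707107

+0.707107  (= +√(1/2))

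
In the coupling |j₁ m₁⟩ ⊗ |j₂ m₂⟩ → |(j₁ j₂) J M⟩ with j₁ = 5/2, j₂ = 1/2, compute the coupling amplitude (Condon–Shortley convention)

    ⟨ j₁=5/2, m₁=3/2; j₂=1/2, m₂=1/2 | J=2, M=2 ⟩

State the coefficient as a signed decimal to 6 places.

j₁+j₂−J=1  J+j₁−j₂=4  J−j₁+j₂=0  j₁+j₂+J+1=6
(j₁±m₁, j₂±m₂, J±M) = (4,1,1,0,4,0)
P² = 96
sum k=1..1:
  [1] −1/24 = -1/24
S = -1/24
C² = P²·S² = 1/6 ; C = -0.408248

−√(1/6) ≈ -0.408248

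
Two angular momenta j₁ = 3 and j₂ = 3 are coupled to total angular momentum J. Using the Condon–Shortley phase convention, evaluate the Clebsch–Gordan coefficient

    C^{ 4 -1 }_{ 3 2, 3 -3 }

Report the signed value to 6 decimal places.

+√(15/77) ≈ +0.441367

√[9·2!4!4!/11! · 5!1!0!6!3!5!] = √(1244160/77)
  +(−1)^0/∏(0,2,1,0,3,4)! = 1/288  (running 1/288)
⟨..|..⟩ = √(1244160/77)·(1/288) = +0.441367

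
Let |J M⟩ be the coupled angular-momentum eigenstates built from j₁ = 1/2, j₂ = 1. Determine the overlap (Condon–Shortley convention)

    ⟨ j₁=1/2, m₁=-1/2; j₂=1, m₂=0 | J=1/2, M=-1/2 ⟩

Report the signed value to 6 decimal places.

triangle: 1!*0!*1!/3! = 1/6
(j±m)!: 0!*1!*1!*1!*0!*1! = 1
prefactor² = (2J+1)*Δ*N² = 1/3
  k=1: −1/(1!*0!*0!*0!*0!*1!) = -1
Σ = -1  ⇒  CG² = 1/3*(-1)² = 1/3
CG = −√(1/3) = -0.577350

-0.577350  (= −√(1/3))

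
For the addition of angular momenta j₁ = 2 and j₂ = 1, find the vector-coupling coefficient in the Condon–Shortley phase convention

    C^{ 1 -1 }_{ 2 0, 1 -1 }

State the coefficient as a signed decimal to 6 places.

j₁+j₂−J=2  J+j₁−j₂=2  J−j₁+j₂=0  j₁+j₂+J+1=5
(j₁±m₁, j₂±m₂, J±M) = (2,2,0,2,0,2)
P² = 8/5
sum k=0..0:
  [0] +1/4 = 1/4
S = 1/4
C² = P²·S² = 1/10 ; C = +0.316228

+0.316228  (= +√(1/10))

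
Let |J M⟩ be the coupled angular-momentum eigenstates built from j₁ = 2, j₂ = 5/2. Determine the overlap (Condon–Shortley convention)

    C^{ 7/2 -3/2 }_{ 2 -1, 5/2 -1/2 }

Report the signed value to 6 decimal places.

−√(2/21) ≈ -0.308607

triangle: 1!×3!×4!/9! = 144/362880
(j±m)!: 1!×3!×2!×3!×2!×5! = 17280
prefactor² = (2J+1)×Δ×N² = 384/7
  k=0: +1/(0!×1!×3!×2!×0!×2!) = 1/24
  k=1: −1/(1!×0!×2!×1!×1!×3!) = -1/12
Σ = -1/24  ⇒  CG² = 384/7×(-1/24)² = 2/21
CG = −√(2/21) = -0.308607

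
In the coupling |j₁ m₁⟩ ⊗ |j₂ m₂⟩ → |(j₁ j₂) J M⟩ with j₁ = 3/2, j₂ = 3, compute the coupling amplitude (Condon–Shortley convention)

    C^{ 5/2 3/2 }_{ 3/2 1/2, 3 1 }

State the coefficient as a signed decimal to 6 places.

j₁+j₂−J=2  J+j₁−j₂=1  J−j₁+j₂=4  j₁+j₂+J+1=8
(j₁±m₁, j₂±m₂, J±M) = (2,1,4,2,4,1)
P² = 576/35
sum k=0..1:
  [0] +1/48 = 1/48
  [1] −1/6 = -1/6
S = -7/48
C² = P²·S² = 7/20 ; C = -0.591608

−√(7/20) = -0.591608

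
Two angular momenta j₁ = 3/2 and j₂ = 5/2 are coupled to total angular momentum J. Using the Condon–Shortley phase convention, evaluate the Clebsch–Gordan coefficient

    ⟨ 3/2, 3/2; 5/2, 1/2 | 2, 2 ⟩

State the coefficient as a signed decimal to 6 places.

+√(1/7) = +0.377964

triangle: 2!×1!×3!/7! = 12/5040
(j±m)!: 3!×0!×3!×2!×4!×0! = 1728
prefactor² = (2J+1)×Δ×N² = 144/7
  k=0: +1/(0!×2!×0!×3!×1!×0!) = 1/12
Σ = 1/12  ⇒  CG² = 144/7×1/12² = 1/7
CG = +√(1/7) = +0.377964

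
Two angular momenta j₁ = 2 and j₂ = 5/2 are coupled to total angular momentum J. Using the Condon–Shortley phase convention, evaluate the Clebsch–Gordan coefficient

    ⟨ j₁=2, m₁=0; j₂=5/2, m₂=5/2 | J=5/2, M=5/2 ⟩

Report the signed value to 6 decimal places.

√[6·2!2!3!/8! · 2!2!5!0!5!0!] = √(1440/7)
  +(−1)^2/∏(2,0,0,3,2,0)! = 1/24  (running 1/24)
⟨..|..⟩ = √(1440/7)·(1/24) = +0.597614

+√(5/14) ≈ +0.597614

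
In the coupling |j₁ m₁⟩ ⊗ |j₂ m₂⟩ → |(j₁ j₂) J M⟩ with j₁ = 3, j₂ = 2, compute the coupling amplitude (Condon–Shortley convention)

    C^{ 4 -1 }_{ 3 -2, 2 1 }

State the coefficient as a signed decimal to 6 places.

j₁+j₂−J=1  J+j₁−j₂=5  J−j₁+j₂=3  j₁+j₂+J+1=10
(j₁±m₁, j₂±m₂, J±M) = (1,5,3,1,3,5)
P² = 6480/7
sum k=0..1:
  [0] +1/720 = 1/720
  [1] −1/48 = -1/48
S = -7/360
C² = P²·S² = 7/20 ; C = -0.591608

-0.591608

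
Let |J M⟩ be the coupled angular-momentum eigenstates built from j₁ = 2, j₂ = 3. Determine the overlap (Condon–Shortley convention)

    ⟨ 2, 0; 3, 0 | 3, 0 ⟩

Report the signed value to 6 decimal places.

triangle: 2!·2!·4!/9! = 96/362880
(j±m)!: 2!·2!·3!·3!·3!·3! = 5184
prefactor² = (2J+1)·Δ·N² = 48/5
  k=0: +1/(0!·2!·2!·3!·0!·1!) = 1/24
  k=1: −1/(1!·1!·1!·2!·1!·2!) = -1/4
  k=2: +1/(2!·0!·0!·1!·2!·3!) = 1/24
Σ = -1/6  ⇒  CG² = 48/5·(-1/6)² = 4/15
CG = −√(4/15) = -0.516398

-0.516398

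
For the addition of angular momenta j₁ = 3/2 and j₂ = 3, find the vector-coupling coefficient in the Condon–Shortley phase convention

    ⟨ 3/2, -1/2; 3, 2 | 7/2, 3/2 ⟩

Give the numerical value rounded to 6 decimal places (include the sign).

−√(3/7) ≈ -0.654654

triangle: 1!·2!·5!/9! = 240/362880
(j±m)!: 1!·2!·5!·1!·5!·2! = 57600
prefactor² = (2J+1)·Δ·N² = 6400/21
  k=0: +1/(0!·1!·2!·5!·0!·0!) = 1/240
  k=1: −1/(1!·0!·1!·4!·1!·1!) = -1/24
Σ = -3/80  ⇒  CG² = 6400/21·(-3/80)² = 3/7
CG = −√(3/7) = -0.654654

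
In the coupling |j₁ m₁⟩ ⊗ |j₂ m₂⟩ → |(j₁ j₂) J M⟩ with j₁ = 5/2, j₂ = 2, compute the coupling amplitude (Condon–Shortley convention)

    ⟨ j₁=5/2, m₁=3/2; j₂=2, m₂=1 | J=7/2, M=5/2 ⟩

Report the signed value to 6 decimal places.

+√(1/63) = +0.125988

√[8·1!4!3!/9! · 4!1!3!1!6!1!] = √(2304/7)
  +(−1)^0/∏(0,1,1,3,3,0)! = 1/36  (running 1/36)
  +(−1)^1/∏(1,0,0,2,4,1)! = -1/48  (running 1/144)
⟨..|..⟩ = √(2304/7)·(1/144) = +0.125988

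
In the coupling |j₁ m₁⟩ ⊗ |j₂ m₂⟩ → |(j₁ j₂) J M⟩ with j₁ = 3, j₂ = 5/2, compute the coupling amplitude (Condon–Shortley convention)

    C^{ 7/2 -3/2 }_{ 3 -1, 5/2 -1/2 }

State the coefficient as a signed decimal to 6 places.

j₁+j₂−J=2  J+j₁−j₂=4  J−j₁+j₂=3  j₁+j₂+J+1=10
(j₁±m₁, j₂±m₂, J±M) = (2,4,2,3,2,5)
P² = 3072/35
sum k=0..2:
  [0] +1/96 = 1/96
  [1] −1/12 = -1/12
  [2] +1/48 = 1/48
S = -5/96
C² = P²·S² = 5/21 ; C = -0.487950

−√(5/21) ≈ -0.487950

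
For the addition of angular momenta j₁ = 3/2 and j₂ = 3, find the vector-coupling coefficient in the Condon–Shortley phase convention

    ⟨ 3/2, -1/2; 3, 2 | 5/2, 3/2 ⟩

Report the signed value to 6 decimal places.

√[6·2!1!4!/8! · 1!2!5!1!4!1!] = √(288/7)
  +(−1)^1/∏(1,1,1,4,0,0)! = -1/24  (running -1/24)
  +(−1)^2/∏(2,0,0,3,1,1)! = 1/12  (running 1/24)
⟨..|..⟩ = √(288/7)·(1/24) = +0.267261

+0.267261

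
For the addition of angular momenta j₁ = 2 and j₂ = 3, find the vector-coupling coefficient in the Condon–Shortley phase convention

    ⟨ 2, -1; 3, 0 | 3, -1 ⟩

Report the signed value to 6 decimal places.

√[7·2!2!4!/9! · 1!3!3!3!2!4!] = √(96/5)
  +(−1)^1/∏(1,1,2,2,0,2)! = -1/8  (running -1/8)
  +(−1)^2/∏(2,0,1,1,1,3)! = 1/12  (running -1/24)
⟨..|..⟩ = √(96/5)·(-1/24) = -0.182574

−√(1/30) ≈ -0.182574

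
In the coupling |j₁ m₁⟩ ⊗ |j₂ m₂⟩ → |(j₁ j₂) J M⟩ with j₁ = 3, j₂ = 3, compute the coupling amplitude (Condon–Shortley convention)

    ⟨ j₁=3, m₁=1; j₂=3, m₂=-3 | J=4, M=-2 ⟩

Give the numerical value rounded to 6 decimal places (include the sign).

+0.592157

triangle: 2!·4!·4!/11! = 1152/39916800
(j±m)!: 4!·2!·0!·6!·2!·6! = 49766400
prefactor² = (2J+1)·Δ·N² = 995328/77
  k=0: +1/(0!·2!·2!·0!·2!·4!) = 1/192
Σ = 1/192  ⇒  CG² = 995328/77·1/192² = 27/77
CG = +√(27/77) = +0.592157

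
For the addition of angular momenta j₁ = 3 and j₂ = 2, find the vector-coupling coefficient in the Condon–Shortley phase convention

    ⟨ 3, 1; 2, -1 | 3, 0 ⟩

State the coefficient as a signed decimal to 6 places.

+0.182574  (= +√(1/30))

triangle: 2!·4!·2!/9! = 96/362880
(j±m)!: 4!·2!·1!·3!·3!·3! = 10368
prefactor² = (2J+1)·Δ·N² = 96/5
  k=0: +1/(0!·2!·2!·1!·2!·1!) = 1/8
  k=1: −1/(1!·1!·1!·0!·3!·2!) = -1/12
Σ = 1/24  ⇒  CG² = 96/5·1/24² = 1/30
CG = +√(1/30) = +0.182574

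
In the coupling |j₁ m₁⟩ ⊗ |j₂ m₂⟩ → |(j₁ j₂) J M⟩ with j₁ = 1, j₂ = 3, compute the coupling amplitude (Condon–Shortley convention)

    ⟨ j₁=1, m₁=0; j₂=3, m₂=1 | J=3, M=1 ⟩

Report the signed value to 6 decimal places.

√[7·1!1!5!/8! · 1!1!4!2!4!2!] = √(48)
  +(−1)^0/∏(0,1,1,4,0,1)! = 1/24  (running 1/24)
  +(−1)^1/∏(1,0,0,3,1,2)! = -1/12  (running -1/24)
⟨..|..⟩ = √(48)·(-1/24) = -0.288675

-0.288675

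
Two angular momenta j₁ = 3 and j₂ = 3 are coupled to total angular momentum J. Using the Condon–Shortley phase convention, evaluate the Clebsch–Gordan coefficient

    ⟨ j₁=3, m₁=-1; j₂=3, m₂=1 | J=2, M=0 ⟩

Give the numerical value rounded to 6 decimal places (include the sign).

triangle: 4!·2!·2!/9! = 96/362880
(j±m)!: 2!·4!·4!·2!·2!·2! = 9216
prefactor² = (2J+1)·Δ·N² = 256/21
  k=2: +1/(2!·2!·2!·2!·0!·0!) = 1/16
  k=3: −1/(3!·1!·1!·1!·1!·1!) = -1/6
  k=4: +1/(4!·0!·0!·0!·2!·2!) = 1/96
Σ = -3/32  ⇒  CG² = 256/21·(-3/32)² = 3/28
CG = −√(3/28) = -0.327327

-0.327327  (= −√(3/28))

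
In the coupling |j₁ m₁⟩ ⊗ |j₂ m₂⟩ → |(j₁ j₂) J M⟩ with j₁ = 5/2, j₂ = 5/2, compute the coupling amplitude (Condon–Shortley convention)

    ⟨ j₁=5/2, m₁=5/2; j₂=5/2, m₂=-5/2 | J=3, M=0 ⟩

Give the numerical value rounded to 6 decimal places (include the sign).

+√(5/36) ≈ +0.372678

√[7·2!3!3!/9! · 5!0!0!5!3!3!] = √(720)
  +(−1)^0/∏(0,2,0,0,3,3)! = 1/72  (running 1/72)
⟨..|..⟩ = √(720)·(1/72) = +0.372678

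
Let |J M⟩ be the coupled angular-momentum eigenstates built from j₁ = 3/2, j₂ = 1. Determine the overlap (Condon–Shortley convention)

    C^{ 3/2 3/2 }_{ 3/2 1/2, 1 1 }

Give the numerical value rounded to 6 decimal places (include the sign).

triangle: 1!×2!×1!/5! = 2/120
(j±m)!: 2!×1!×2!×0!×3!×0! = 24
prefactor² = (2J+1)×Δ×N² = 8/5
  k=1: −1/(1!×0!×0!×1!×2!×0!) = -1/2
Σ = -1/2  ⇒  CG² = 8/5×(-1/2)² = 2/5
CG = −√(2/5) = -0.632456

-0.632456  (= −√(2/5))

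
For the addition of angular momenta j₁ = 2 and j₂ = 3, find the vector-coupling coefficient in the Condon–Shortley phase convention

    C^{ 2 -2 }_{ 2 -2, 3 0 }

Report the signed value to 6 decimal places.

-0.267261  (= −√(1/14))

triangle: 3!*1!*3!/8! = 36/40320
(j±m)!: 0!*4!*3!*3!*0!*4! = 20736
prefactor² = (2J+1)*Δ*N² = 648/7
  k=3: −1/(3!*0!*1!*0!*0!*3!) = -1/36
Σ = -1/36  ⇒  CG² = 648/7*(-1/36)² = 1/14
CG = −√(1/14) = -0.267261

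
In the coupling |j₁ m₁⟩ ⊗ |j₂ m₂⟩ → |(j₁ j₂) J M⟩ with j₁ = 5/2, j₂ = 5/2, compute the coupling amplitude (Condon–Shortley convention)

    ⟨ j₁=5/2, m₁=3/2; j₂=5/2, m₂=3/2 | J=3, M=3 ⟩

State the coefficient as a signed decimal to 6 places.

−√(4/9) ≈ -0.666667

√[7·2!3!3!/9! · 4!1!4!1!6!0!] = √(576)
  +(−1)^1/∏(1,1,0,3,3,0)! = -1/36  (running -1/36)
⟨..|..⟩ = √(576)·(-1/36) = -0.666667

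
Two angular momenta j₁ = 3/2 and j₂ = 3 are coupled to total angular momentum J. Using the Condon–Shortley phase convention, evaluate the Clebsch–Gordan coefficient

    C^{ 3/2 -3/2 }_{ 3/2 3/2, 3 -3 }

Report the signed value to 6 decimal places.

√[4·3!0!3!/7! · 3!0!0!6!0!3!] = √(5184/7)
  +(−1)^0/∏(0,3,0,0,0,3)! = 1/36  (running 1/36)
⟨..|..⟩ = √(5184/7)·(1/36) = +0.755929

+√(4/7) = +0.755929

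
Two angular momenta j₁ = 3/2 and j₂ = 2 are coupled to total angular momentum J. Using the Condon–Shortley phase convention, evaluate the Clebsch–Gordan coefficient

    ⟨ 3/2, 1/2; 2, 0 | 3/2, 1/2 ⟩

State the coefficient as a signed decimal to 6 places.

−√(1/5) ≈ -0.447214

√[4·2!1!2!/6! · 2!1!2!2!2!1!] = √(16/45)
  +(−1)^0/∏(0,2,1,2,0,0)! = 1/4  (running 1/4)
  +(−1)^1/∏(1,1,0,1,1,1)! = -1  (running -3/4)
⟨..|..⟩ = √(16/45)·(-3/4) = -0.447214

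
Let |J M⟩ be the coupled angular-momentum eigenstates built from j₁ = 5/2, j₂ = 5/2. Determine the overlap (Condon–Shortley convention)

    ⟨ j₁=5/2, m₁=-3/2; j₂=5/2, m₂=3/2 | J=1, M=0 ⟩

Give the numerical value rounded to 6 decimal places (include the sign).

-0.358569

√[3·4!1!1!/7! · 1!4!4!1!1!1!] = √(288/35)
  +(−1)^3/∏(3,1,1,1,0,0)! = -1/6  (running -1/6)
  +(−1)^4/∏(4,0,0,0,1,1)! = 1/24  (running -1/8)
⟨..|..⟩ = √(288/35)·(-1/8) = -0.358569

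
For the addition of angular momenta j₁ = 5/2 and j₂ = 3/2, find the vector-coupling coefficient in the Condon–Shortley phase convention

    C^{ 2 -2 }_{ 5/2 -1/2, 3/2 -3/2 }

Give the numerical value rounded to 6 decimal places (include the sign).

+√(1/7) ≈ +0.377964

triangle: 2!×3!×1!/7! = 12/5040
(j±m)!: 2!×3!×0!×3!×0!×4! = 1728
prefactor² = (2J+1)×Δ×N² = 144/7
  k=0: +1/(0!×2!×3!×0!×0!×1!) = 1/12
Σ = 1/12  ⇒  CG² = 144/7×1/12² = 1/7
CG = +√(1/7) = +0.377964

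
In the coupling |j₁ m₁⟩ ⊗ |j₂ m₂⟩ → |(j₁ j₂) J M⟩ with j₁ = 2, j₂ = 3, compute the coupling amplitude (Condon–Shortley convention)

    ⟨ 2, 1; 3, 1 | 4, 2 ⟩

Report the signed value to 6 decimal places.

triangle: 1!×3!×5!/10! = 720/3628800
(j±m)!: 3!×1!×4!×2!×6!×2! = 414720
prefactor² = (2J+1)×Δ×N² = 5184/7
  k=0: +1/(0!×1!×1!×4!×2!×1!) = 1/48
  k=1: −1/(1!×0!×0!×3!×3!×2!) = -1/72
Σ = 1/144  ⇒  CG² = 5184/7×1/144² = 1/28
CG = +√(1/28) = +0.188982

+0.188982  (= +√(1/28))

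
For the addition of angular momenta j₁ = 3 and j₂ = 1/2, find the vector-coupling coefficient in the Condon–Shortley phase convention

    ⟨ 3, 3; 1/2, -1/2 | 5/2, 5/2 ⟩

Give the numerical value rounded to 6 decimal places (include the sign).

√[6·1!5!0!/7! · 6!0!0!1!5!0!] = √(86400/7)
  +(−1)^0/∏(0,1,0,0,5,0)! = 1/120  (running 1/120)
⟨..|..⟩ = √(86400/7)·(1/120) = +0.925820

+√(6/7) ≈ +0.925820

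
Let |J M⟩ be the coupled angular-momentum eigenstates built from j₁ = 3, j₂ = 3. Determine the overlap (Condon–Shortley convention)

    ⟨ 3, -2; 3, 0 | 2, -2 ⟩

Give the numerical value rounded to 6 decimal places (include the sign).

−√(5/21) ≈ -0.487950

triangle: 4!*2!*2!/9! = 96/362880
(j±m)!: 1!*5!*3!*3!*0!*4! = 103680
prefactor² = (2J+1)*Δ*N² = 960/7
  k=3: −1/(3!*1!*2!*0!*0!*2!) = -1/24
Σ = -1/24  ⇒  CG² = 960/7*(-1/24)² = 5/21
CG = −√(5/21) = -0.487950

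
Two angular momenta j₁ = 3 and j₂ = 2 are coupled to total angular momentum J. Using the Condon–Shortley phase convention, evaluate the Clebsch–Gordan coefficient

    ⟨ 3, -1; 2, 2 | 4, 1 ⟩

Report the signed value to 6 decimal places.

-0.534522  (= −√(2/7))

triangle: 1!*5!*3!/10! = 720/3628800
(j±m)!: 2!*4!*4!*0!*5!*3! = 829440
prefactor² = (2J+1)*Δ*N² = 10368/7
  k=1: −1/(1!*0!*3!*3!*2!*0!) = -1/72
Σ = -1/72  ⇒  CG² = 10368/7*(-1/72)² = 2/7
CG = −√(2/7) = -0.534522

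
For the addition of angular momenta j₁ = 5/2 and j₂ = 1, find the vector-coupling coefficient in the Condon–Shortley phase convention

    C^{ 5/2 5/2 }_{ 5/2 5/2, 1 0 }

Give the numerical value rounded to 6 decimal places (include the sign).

+√(5/7) ≈ +0.845154

√[6·1!4!1!/7! · 5!0!1!1!5!0!] = √(2880/7)
  +(−1)^0/∏(0,1,0,1,4,0)! = 1/24  (running 1/24)
⟨..|..⟩ = √(2880/7)·(1/24) = +0.845154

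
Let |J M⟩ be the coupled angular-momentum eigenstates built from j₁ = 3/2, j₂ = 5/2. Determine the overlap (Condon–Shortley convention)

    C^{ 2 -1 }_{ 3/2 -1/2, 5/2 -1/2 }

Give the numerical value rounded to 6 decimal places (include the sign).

j₁+j₂−J=2  J+j₁−j₂=1  J−j₁+j₂=3  j₁+j₂+J+1=7
(j₁±m₁, j₂±m₂, J±M) = (1,2,2,3,1,3)
P² = 12/7
sum k=1..2:
  [1] −1/2 = -1/2
  [2] +1/12 = 1/12
S = -5/12
C² = P²·S² = 25/84 ; C = -0.545545

−√(25/84) ≈ -0.545545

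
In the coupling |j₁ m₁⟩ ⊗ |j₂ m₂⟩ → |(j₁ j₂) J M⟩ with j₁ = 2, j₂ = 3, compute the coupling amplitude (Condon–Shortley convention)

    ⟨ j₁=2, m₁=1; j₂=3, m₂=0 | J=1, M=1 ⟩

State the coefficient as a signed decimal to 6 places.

−√(3/35) = -0.292770

triangle: 4!×0!×2!/7! = 48/5040
(j±m)!: 3!×1!×3!×3!×2!×0! = 432
prefactor² = (2J+1)×Δ×N² = 432/35
  k=1: −1/(1!×3!×0!×2!×0!×0!) = -1/12
Σ = -1/12  ⇒  CG² = 432/35×(-1/12)² = 3/35
CG = −√(3/35) = -0.292770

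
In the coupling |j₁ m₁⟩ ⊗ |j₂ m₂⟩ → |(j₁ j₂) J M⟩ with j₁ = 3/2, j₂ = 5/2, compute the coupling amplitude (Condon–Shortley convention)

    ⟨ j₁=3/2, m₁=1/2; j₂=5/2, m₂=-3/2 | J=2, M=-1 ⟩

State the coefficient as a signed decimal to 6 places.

triangle: 2!*1!*3!/7! = 12/5040
(j±m)!: 2!*1!*1!*4!*1!*3! = 288
prefactor² = (2J+1)*Δ*N² = 24/7
  k=0: +1/(0!*2!*1!*1!*0!*2!) = 1/4
  k=1: −1/(1!*1!*0!*0!*1!*3!) = -1/6
Σ = 1/12  ⇒  CG² = 24/7*1/12² = 1/42
CG = +√(1/42) = +0.154303

+√(1/42) = +0.154303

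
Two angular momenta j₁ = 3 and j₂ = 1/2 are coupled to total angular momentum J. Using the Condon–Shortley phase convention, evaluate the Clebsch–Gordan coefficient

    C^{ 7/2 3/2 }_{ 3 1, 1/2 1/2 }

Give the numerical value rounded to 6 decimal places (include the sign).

√[8·0!6!1!/8! · 4!2!1!0!5!2!] = √(11520/7)
  +(−1)^0/∏(0,0,2,1,4,0)! = 1/48  (running 1/48)
⟨..|..⟩ = √(11520/7)·(1/48) = +0.845154

+√(5/7) ≈ +0.845154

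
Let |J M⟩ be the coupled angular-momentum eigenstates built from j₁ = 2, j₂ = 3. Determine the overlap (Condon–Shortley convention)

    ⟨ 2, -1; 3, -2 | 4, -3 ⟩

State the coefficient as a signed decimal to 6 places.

+0.223607  (= +√(1/20))

√[9·1!3!5!/10! · 1!3!1!5!1!7!] = √(6480)
  +(−1)^0/∏(0,1,3,1,0,4)! = 1/144  (running 1/144)
  +(−1)^1/∏(1,0,2,0,1,5)! = -1/240  (running 1/360)
⟨..|..⟩ = √(6480)·(1/360) = +0.223607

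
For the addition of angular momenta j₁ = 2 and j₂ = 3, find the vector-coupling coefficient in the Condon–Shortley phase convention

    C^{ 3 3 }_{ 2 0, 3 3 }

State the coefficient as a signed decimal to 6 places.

+√(5/12) = +0.645497

triangle: 2!·2!·4!/9! = 96/362880
(j±m)!: 2!·2!·6!·0!·6!·0! = 2073600
prefactor² = (2J+1)·Δ·N² = 3840
  k=2: +1/(2!·0!·0!·4!·2!·0!) = 1/96
Σ = 1/96  ⇒  CG² = 3840·1/96² = 5/12
CG = +√(5/12) = +0.645497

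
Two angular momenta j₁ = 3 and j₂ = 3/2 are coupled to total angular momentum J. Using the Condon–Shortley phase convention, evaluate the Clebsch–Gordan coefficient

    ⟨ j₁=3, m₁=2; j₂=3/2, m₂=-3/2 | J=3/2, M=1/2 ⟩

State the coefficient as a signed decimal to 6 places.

+√(2/7) = +0.534522

triangle: 3!·3!·0!/7! = 36/5040
(j±m)!: 5!·1!·0!·3!·2!·1! = 1440
prefactor² = (2J+1)·Δ·N² = 288/7
  k=0: +1/(0!·3!·1!·0!·2!·0!) = 1/12
Σ = 1/12  ⇒  CG² = 288/7·1/12² = 2/7
CG = +√(2/7) = +0.534522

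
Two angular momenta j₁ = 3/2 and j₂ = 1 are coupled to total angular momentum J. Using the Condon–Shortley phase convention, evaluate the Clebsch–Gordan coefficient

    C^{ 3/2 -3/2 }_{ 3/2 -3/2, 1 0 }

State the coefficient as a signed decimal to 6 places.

-0.774597  (= −√(3/5))

j₁+j₂−J=1  J+j₁−j₂=2  J−j₁+j₂=1  j₁+j₂+J+1=5
(j₁±m₁, j₂±m₂, J±M) = (0,3,1,1,0,3)
P² = 12/5
sum k=1..1:
  [1] −1/2 = -1/2
S = -1/2
C² = P²·S² = 3/5 ; C = -0.774597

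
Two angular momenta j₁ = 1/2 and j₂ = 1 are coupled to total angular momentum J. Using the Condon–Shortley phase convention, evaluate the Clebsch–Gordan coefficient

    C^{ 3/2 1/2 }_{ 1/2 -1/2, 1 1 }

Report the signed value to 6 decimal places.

+√(1/3) = +0.577350

triangle: 0!×1!×2!/4! = 2/24
(j±m)!: 0!×1!×2!×0!×2!×1! = 4
prefactor² = (2J+1)×Δ×N² = 4/3
  k=0: +1/(0!×0!×1!×2!×0!×0!) = 1/2
Σ = 1/2  ⇒  CG² = 4/3×1/2² = 1/3
CG = +√(1/3) = +0.577350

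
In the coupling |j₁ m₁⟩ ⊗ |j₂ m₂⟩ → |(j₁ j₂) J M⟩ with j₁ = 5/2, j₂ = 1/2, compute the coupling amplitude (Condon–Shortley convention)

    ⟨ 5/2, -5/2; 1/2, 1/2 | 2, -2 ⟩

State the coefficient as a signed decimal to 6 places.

−√(5/6) = -0.912871

j₁+j₂−J=1  J+j₁−j₂=4  J−j₁+j₂=0  j₁+j₂+J+1=6
(j₁±m₁, j₂±m₂, J±M) = (0,5,1,0,0,4)
P² = 480
sum k=1..1:
  [1] −1/24 = -1/24
S = -1/24
C² = P²·S² = 5/6 ; C = -0.912871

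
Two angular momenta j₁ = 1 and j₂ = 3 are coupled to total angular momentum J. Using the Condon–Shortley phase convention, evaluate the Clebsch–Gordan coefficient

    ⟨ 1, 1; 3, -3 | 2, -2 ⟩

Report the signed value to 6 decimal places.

+0.845154

triangle: 2!·0!·4!/7! = 48/5040
(j±m)!: 2!·0!·0!·6!·0!·4! = 34560
prefactor² = (2J+1)·Δ·N² = 11520/7
  k=0: +1/(0!·2!·0!·0!·0!·4!) = 1/48
Σ = 1/48  ⇒  CG² = 11520/7·1/48² = 5/7
CG = +√(5/7) = +0.845154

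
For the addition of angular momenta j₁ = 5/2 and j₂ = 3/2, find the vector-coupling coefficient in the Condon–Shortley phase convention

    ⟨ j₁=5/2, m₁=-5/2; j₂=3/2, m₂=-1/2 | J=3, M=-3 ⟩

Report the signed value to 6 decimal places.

−√(5/8) = -0.790569

j₁+j₂−J=1  J+j₁−j₂=4  J−j₁+j₂=2  j₁+j₂+J+1=8
(j₁±m₁, j₂±m₂, J±M) = (0,5,1,2,0,6)
P² = 1440
sum k=1..1:
  [1] −1/48 = -1/48
S = -1/48
C² = P²·S² = 5/8 ; C = -0.790569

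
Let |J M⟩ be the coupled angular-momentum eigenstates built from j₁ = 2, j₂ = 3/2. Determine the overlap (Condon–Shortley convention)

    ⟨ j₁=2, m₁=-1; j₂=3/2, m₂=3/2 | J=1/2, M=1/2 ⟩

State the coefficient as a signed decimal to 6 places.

j₁+j₂−J=3  J+j₁−j₂=1  J−j₁+j₂=0  j₁+j₂+J+1=5
(j₁±m₁, j₂±m₂, J±M) = (1,3,3,0,1,0)
P² = 18/5
sum k=3..3:
  [3] −1/6 = -1/6
S = -1/6
C² = P²·S² = 1/10 ; C = -0.316228

−√(1/10) ≈ -0.316228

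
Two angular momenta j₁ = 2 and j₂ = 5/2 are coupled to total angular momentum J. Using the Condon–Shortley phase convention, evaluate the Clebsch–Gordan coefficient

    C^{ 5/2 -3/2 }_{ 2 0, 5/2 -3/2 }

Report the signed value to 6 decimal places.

√[6·2!2!3!/8! · 2!2!1!4!1!4!] = √(288/35)
  +(−1)^0/∏(0,2,2,1,0,2)! = 1/8  (running 1/8)
  +(−1)^1/∏(1,1,1,0,1,3)! = -1/6  (running -1/24)
⟨..|..⟩ = √(288/35)·(-1/24) = -0.119523

−√(1/70) = -0.119523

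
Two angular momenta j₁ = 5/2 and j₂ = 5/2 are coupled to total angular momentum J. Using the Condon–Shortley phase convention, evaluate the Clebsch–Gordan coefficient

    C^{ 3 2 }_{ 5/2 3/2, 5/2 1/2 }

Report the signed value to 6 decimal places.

−√(1/12) = -0.288675

√[7·2!3!3!/9! · 4!1!3!2!5!1!] = √(48)
  +(−1)^0/∏(0,2,1,3,2,0)! = 1/24  (running 1/24)
  +(−1)^1/∏(1,1,0,2,3,1)! = -1/12  (running -1/24)
⟨..|..⟩ = √(48)·(-1/24) = -0.288675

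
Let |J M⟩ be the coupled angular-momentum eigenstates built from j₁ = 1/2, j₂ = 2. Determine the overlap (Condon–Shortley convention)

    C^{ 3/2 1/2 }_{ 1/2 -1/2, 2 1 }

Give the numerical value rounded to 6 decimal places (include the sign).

-0.774597  (= −√(3/5))

j₁+j₂−J=1  J+j₁−j₂=0  J−j₁+j₂=3  j₁+j₂+J+1=5
(j₁±m₁, j₂±m₂, J±M) = (0,1,3,1,2,1)
P² = 12/5
sum k=1..1:
  [1] −1/2 = -1/2
S = -1/2
C² = P²·S² = 3/5 ; C = -0.774597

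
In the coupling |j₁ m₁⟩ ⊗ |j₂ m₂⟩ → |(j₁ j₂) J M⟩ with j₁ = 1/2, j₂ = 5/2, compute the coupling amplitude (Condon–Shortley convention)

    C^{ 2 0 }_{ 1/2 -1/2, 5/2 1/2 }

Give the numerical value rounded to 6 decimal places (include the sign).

triangle: 1!×0!×4!/6! = 24/720
(j±m)!: 0!×1!×3!×2!×2!×2! = 48
prefactor² = (2J+1)×Δ×N² = 8
  k=1: −1/(1!×0!×0!×2!×0!×2!) = -1/4
Σ = -1/4  ⇒  CG² = 8×(-1/4)² = 1/2
CG = −√(1/2) = -0.707107

−√(1/2) = -0.707107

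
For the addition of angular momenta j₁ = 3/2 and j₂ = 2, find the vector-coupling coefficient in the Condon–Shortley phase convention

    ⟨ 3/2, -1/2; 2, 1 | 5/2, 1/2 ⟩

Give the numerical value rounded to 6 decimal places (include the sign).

j₁+j₂−J=1  J+j₁−j₂=2  J−j₁+j₂=3  j₁+j₂+J+1=7
(j₁±m₁, j₂±m₂, J±M) = (1,2,3,1,3,2)
P² = 72/35
sum k=0..1:
  [0] +1/12 = 1/12
  [1] −1/2 = -1/2
S = -5/12
C² = P²·S² = 5/14 ; C = -0.597614

-0.597614  (= −√(5/14))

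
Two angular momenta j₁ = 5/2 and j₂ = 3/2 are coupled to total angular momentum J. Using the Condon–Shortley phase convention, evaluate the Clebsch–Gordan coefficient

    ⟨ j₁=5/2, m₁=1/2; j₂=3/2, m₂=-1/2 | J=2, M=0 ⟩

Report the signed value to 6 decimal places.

-0.267261  (= −√(1/14))

triangle: 2!*3!*1!/7! = 12/5040
(j±m)!: 3!*2!*1!*2!*2!*2! = 96
prefactor² = (2J+1)*Δ*N² = 8/7
  k=0: +1/(0!*2!*2!*1!*1!*0!) = 1/4
  k=1: −1/(1!*1!*1!*0!*2!*1!) = -1/2
Σ = -1/4  ⇒  CG² = 8/7*(-1/4)² = 1/14
CG = −√(1/14) = -0.267261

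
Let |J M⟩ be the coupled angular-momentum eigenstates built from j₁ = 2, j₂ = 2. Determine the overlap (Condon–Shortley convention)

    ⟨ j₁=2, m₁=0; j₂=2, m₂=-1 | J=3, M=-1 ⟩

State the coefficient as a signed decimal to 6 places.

+√(1/5) = +0.447214

√[7·1!3!3!/8! · 2!2!1!3!2!4!] = √(36/5)
  +(−1)^0/∏(0,1,2,1,1,2)! = 1/4  (running 1/4)
  +(−1)^1/∏(1,0,1,0,2,3)! = -1/12  (running 1/6)
⟨..|..⟩ = √(36/5)·(1/6) = +0.447214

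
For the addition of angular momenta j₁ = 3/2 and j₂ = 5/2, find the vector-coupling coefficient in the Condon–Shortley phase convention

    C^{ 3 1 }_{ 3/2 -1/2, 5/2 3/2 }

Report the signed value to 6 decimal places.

-0.639010  (= −√(49/120))

triangle: 1!*2!*4!/8! = 48/40320
(j±m)!: 1!*2!*4!*1!*4!*2! = 2304
prefactor² = (2J+1)*Δ*N² = 96/5
  k=0: +1/(0!*1!*2!*4!*0!*0!) = 1/48
  k=1: −1/(1!*0!*1!*3!*1!*1!) = -1/6
Σ = -7/48  ⇒  CG² = 96/5*(-7/48)² = 49/120
CG = −√(49/120) = -0.639010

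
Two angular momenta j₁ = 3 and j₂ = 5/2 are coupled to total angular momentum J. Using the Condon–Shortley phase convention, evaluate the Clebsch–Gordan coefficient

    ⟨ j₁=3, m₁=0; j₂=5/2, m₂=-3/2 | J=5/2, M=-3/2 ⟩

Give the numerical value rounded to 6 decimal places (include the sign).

triangle: 3!·3!·2!/9! = 72/362880
(j±m)!: 3!·3!·1!·4!·1!·4! = 20736
prefactor² = (2J+1)·Δ·N² = 864/35
  k=0: +1/(0!·3!·3!·1!·0!·1!) = 1/36
  k=1: −1/(1!·2!·2!·0!·1!·2!) = -1/8
Σ = -7/72  ⇒  CG² = 864/35·(-7/72)² = 7/30
CG = −√(7/30) = -0.483046

−√(7/30) = -0.483046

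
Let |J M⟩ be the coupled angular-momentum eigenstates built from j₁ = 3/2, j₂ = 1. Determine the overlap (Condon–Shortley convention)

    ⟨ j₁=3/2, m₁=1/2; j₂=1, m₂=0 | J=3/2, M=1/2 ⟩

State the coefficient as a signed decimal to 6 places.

+0.258199

j₁+j₂−J=1  J+j₁−j₂=2  J−j₁+j₂=1  j₁+j₂+J+1=5
(j₁±m₁, j₂±m₂, J±M) = (2,1,1,1,2,1)
P² = 4/15
sum k=0..1:
  [0] +1/1 = 1
  [1] −1/2 = -1/2
S = 1/2
C² = P²·S² = 1/15 ; C = +0.258199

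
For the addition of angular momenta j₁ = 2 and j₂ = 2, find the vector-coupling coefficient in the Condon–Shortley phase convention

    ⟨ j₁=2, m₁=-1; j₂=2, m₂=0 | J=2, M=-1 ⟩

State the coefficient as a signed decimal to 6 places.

−√(1/14) ≈ -0.267261

√[5·2!2!2!/7! · 1!3!2!2!1!3!] = √(8/7)
  +(−1)^1/∏(1,1,2,1,0,1)! = -1/2  (running -1/2)
  +(−1)^2/∏(2,0,1,0,1,2)! = 1/4  (running -1/4)
⟨..|..⟩ = √(8/7)·(-1/4) = -0.267261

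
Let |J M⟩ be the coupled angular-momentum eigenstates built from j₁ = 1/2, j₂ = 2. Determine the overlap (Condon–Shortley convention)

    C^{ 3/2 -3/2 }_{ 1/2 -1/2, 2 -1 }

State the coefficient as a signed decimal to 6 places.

triangle: 1!×0!×3!/5! = 6/120
(j±m)!: 0!×1!×1!×3!×0!×3! = 36
prefactor² = (2J+1)×Δ×N² = 36/5
  k=1: −1/(1!×0!×0!×0!×0!×3!) = -1/6
Σ = -1/6  ⇒  CG² = 36/5×(-1/6)² = 1/5
CG = −√(1/5) = -0.447214

−√(1/5) ≈ -0.447214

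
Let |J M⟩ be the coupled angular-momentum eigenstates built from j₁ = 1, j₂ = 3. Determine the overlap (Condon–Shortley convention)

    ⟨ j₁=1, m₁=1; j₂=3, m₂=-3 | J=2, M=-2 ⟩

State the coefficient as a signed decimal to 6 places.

+√(5/7) ≈ +0.845154

triangle: 2!*0!*4!/7! = 48/5040
(j±m)!: 2!*0!*0!*6!*0!*4! = 34560
prefactor² = (2J+1)*Δ*N² = 11520/7
  k=0: +1/(0!*2!*0!*0!*0!*4!) = 1/48
Σ = 1/48  ⇒  CG² = 11520/7*1/48² = 5/7
CG = +√(5/7) = +0.845154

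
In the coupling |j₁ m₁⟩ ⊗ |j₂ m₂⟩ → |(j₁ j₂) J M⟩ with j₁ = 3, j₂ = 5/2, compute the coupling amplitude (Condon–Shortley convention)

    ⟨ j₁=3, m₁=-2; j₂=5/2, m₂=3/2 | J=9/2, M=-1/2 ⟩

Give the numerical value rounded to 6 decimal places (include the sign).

triangle: 1!*5!*4!/11! = 2880/39916800
(j±m)!: 1!*5!*4!*1!*4!*5! = 8294400
prefactor² = (2J+1)*Δ*N² = 460800/77
  k=0: +1/(0!*1!*5!*4!*0!*0!) = 1/2880
  k=1: −1/(1!*0!*4!*3!*1!*1!) = -1/144
Σ = -19/2880  ⇒  CG² = 460800/77*(-19/2880)² = 361/1386
CG = −√(361/1386) = -0.510355

-0.510355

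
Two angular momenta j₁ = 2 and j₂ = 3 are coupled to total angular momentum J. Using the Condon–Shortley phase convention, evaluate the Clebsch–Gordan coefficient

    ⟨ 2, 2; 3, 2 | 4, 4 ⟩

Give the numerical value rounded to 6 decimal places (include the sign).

+0.632456

√[9·1!3!5!/10! · 4!0!5!1!8!0!] = √(207360)
  +(−1)^0/∏(0,1,0,5,3,0)! = 1/720  (running 1/720)
⟨..|..⟩ = √(207360)·(1/720) = +0.632456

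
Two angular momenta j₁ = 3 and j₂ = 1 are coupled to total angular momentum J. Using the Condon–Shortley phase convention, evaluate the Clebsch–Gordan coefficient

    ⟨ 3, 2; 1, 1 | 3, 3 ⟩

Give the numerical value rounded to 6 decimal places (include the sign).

√[7·1!5!1!/8! · 5!1!2!0!6!0!] = √(3600)
  +(−1)^1/∏(1,0,0,1,5,0)! = -1/120  (running -1/120)
⟨..|..⟩ = √(3600)·(-1/120) = -0.500000

-0.500000  (= −√(1/4))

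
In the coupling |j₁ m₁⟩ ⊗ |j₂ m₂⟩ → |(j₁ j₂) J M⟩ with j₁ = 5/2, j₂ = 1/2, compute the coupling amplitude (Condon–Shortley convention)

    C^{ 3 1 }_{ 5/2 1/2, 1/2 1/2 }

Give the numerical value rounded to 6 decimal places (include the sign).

+√(2/3) ≈ +0.816497

triangle: 0!·5!·1!/7! = 120/5040
(j±m)!: 3!·2!·1!·0!·4!·2! = 576
prefactor² = (2J+1)·Δ·N² = 96
  k=0: +1/(0!·0!·2!·1!·3!·0!) = 1/12
Σ = 1/12  ⇒  CG² = 96·1/12² = 2/3
CG = +√(2/3) = +0.816497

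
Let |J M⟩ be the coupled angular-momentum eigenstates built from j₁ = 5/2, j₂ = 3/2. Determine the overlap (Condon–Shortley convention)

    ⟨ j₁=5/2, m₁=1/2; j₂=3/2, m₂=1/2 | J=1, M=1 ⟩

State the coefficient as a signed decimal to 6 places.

triangle: 3!*2!*0!/6! = 12/720
(j±m)!: 3!*2!*2!*1!*2!*0! = 48
prefactor² = (2J+1)*Δ*N² = 12/5
  k=2: +1/(2!*1!*0!*0!*2!*0!) = 1/4
Σ = 1/4  ⇒  CG² = 12/5*1/4² = 3/20
CG = +√(3/20) = +0.387298

+√(3/20) = +0.387298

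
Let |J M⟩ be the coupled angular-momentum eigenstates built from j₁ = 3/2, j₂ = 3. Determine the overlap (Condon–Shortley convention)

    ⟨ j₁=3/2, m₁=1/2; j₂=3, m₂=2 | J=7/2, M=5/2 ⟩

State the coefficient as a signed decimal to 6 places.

−√(1/7) ≈ -0.377964

j₁+j₂−J=1  J+j₁−j₂=2  J−j₁+j₂=5  j₁+j₂+J+1=9
(j₁±m₁, j₂±m₂, J±M) = (2,1,5,1,6,1)
P² = 6400/7
sum k=0..1:
  [0] +1/120 = 1/120
  [1] −1/48 = -1/48
S = -1/80
C² = P²·S² = 1/7 ; C = -0.377964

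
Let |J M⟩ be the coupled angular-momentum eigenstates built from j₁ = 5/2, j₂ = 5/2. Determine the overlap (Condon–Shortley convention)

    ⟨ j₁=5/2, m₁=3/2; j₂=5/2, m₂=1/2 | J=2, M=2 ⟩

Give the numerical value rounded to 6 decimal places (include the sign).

√[5·3!2!2!/8! · 4!1!3!2!4!0!] = √(144/7)
  +(−1)^1/∏(1,2,0,2,2,0)! = -1/8  (running -1/8)
⟨..|..⟩ = √(144/7)·(-1/8) = -0.566947

-0.566947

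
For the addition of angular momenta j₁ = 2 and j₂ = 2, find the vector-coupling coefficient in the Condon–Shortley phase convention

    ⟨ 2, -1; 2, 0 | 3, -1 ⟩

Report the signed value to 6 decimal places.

triangle: 1!*3!*3!/8! = 36/40320
(j±m)!: 1!*3!*2!*2!*2!*4! = 1152
prefactor² = (2J+1)*Δ*N² = 36/5
  k=0: +1/(0!*1!*3!*2!*0!*1!) = 1/12
  k=1: −1/(1!*0!*2!*1!*1!*2!) = -1/4
Σ = -1/6  ⇒  CG² = 36/5*(-1/6)² = 1/5
CG = −√(1/5) = -0.447214

−√(1/5) = -0.447214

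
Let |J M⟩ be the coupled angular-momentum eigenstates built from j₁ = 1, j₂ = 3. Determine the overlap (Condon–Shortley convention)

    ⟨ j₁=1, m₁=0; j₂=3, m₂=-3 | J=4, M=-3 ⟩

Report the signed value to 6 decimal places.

+√(1/4) = +0.500000

j₁+j₂−J=0  J+j₁−j₂=2  J−j₁+j₂=6  j₁+j₂+J+1=9
(j₁±m₁, j₂±m₂, J±M) = (1,1,0,6,1,7)
P² = 129600
sum k=0..0:
  [0] +1/720 = 1/720
S = 1/720
C² = P²·S² = 1/4 ; C = +0.500000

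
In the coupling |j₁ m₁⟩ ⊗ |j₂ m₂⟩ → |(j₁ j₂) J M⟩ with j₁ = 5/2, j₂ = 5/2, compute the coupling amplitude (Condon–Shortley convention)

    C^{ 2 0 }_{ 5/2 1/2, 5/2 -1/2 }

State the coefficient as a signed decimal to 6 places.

-0.436436

j₁+j₂−J=3  J+j₁−j₂=2  J−j₁+j₂=2  j₁+j₂+J+1=8
(j₁±m₁, j₂±m₂, J±M) = (3,2,2,3,2,2)
P² = 12/7
sum k=0..2:
  [0] +1/24 = 1/24
  [1] −1/2 = -1/2
  [2] +1/8 = 1/8
S = -1/3
C² = P²·S² = 4/21 ; C = -0.436436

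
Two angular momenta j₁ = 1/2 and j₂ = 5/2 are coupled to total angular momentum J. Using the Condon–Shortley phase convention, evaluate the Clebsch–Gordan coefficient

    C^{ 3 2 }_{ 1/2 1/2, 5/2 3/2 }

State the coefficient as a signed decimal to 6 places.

+0.912871  (= +√(5/6))

√[7·0!1!5!/7! · 1!0!4!1!5!1!] = √(480)
  +(−1)^0/∏(0,0,0,4,1,1)! = 1/24  (running 1/24)
⟨..|..⟩ = √(480)·(1/24) = +0.912871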